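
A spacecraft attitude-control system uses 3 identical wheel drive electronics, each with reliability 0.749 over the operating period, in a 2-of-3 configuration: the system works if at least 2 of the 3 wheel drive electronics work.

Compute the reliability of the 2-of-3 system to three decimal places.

0.843

R = Σ_{i=2}^{3} C(3,i) p^i (1−p)^{3−i} with p = 0.749
C(3,2)·0.749^2·0.251^1 = 0.42243
C(3,3)·0.749^3·0.251^0 = 0.42019
Sum = 0.843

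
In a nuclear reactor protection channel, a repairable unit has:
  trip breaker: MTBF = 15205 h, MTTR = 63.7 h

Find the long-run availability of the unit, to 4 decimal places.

A(trip breaker) = MTBF/(MTBF+MTTR) = 15205/(15205+63.7) = 0.9958

0.9958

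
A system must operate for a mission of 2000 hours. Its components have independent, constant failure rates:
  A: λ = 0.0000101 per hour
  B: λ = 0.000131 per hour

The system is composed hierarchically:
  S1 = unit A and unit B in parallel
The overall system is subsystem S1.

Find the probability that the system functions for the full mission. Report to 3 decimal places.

R(A) = exp(−0.0000101 × 2000) = 0.98000
R(B) = exp(−0.000131 × 2000) = 0.76951
Parallel (A and B): 1 − (1 − 0.98000)(1 − 0.76951) = 0.995

0.995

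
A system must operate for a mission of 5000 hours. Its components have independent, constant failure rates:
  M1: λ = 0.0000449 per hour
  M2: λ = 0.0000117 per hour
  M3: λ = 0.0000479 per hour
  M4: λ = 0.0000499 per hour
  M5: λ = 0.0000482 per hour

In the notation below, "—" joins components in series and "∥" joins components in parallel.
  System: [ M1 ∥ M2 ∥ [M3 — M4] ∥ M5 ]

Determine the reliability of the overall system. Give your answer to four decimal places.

R(M1) = exp(−0.0000449 × 5000) = 0.798916
R(M2) = exp(−0.0000117 × 5000) = 0.943178
R(M3) = exp(−0.0000479 × 5000) = 0.787021
R(M4) = exp(−0.0000499 × 5000) = 0.779190
R(M5) = exp(−0.0000482 × 5000) = 0.785842
Series (M3 and M4): 0.787021 × 0.779190 = 0.613239
Parallel (M1, M2, [0.613239], and M5): 1 − (1 − 0.798916)(1 − 0.943178)(1 − 0.613239)(1 − 0.785842) = 0.9991

0.9991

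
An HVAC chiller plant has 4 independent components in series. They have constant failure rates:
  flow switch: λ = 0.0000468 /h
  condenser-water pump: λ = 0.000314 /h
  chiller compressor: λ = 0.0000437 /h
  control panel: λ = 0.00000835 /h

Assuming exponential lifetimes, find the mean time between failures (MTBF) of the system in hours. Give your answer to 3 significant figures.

Series of exponential components: λ_sys = Σ λ_i
λ_sys = 0.0000468 + 0.000314 + 0.0000437 + 0.00000835 = 4.1285e-04 /h
MTBF = 1 / λ_sys = 2420 h

2420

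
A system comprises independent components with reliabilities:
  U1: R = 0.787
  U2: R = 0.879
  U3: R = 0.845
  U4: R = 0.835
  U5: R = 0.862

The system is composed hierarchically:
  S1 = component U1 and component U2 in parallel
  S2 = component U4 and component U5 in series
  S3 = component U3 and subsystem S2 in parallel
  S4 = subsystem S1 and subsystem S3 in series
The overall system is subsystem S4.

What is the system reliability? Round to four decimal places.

Parallel (U1 and U2): 1 − (1 − 0.787000)(1 − 0.879000) = 0.974227
Series (U4 and U5): 0.835000 × 0.862000 = 0.719770
Parallel (U3 and [0.719770]): 1 − (1 − 0.845000)(1 − 0.719770) = 0.956564
Series ([0.974227] and [0.956564]): 0.974227 × 0.956564 = 0.9319

0.9319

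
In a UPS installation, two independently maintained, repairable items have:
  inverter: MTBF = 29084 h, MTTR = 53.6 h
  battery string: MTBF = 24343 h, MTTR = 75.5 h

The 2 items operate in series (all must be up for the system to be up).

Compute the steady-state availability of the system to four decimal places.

A(inverter) = MTBF/(MTBF+MTTR) = 29084/(29084+53.6) = 0.998160
A(battery string) = MTBF/(MTBF+MTTR) = 24343/(24343+75.5) = 0.996908
Series availability: 0.998160 × 0.996908 = 0.9951

0.9951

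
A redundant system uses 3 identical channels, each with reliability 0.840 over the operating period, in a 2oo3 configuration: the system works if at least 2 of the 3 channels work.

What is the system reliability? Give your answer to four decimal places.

0.9314

R = Σ_{i=2}^{3} C(3,i) p^i (1−p)^{3−i} with p = 0.840
C(3,2)·0.840^2·0.160^1 = 0.338688
C(3,3)·0.840^3·0.160^0 = 0.592704
Sum = 0.9314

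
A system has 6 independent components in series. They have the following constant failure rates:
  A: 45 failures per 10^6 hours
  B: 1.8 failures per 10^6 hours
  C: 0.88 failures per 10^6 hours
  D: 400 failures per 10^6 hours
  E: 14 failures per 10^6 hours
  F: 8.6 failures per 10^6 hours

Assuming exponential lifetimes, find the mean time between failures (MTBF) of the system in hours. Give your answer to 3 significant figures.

2130

Series of exponential components: λ_sys = Σ λ_i
λ_sys = 0.000045 + 0.0000018 + 0.00000088 + 0.00040 + 0.000014 + 0.0000086 = 4.7028e-04 /h
MTBF = 1 / λ_sys = 2130 h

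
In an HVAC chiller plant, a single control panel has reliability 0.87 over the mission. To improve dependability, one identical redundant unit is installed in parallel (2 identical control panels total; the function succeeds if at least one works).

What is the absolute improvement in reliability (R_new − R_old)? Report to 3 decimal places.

0.113

R_before = 0.87
R_after = 1 − (1 − 0.87)^2 = 0.983
ΔR = 0.983 − 0.87 = 0.113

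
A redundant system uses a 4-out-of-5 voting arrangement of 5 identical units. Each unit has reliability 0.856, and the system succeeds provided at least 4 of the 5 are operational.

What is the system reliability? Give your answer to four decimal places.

0.8462

R = Σ_{i=4}^{5} C(5,i) p^i (1−p)^{5−i} with p = 0.856
C(5,4)·0.856^4·0.144^1 = 0.386569
C(5,5)·0.856^5·0.144^0 = 0.459588
Sum = 0.8462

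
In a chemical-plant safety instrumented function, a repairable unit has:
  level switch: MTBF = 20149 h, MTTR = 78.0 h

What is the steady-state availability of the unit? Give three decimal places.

0.996

A(level switch) = MTBF/(MTBF+MTTR) = 20149/(20149+78.0) = 0.996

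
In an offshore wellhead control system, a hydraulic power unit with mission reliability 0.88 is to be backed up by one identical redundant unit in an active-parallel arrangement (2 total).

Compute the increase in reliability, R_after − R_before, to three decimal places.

R_before = 0.88
R_after = 1 − (1 − 0.88)^2 = 0.986
ΔR = 0.986 − 0.88 = 0.106

0.106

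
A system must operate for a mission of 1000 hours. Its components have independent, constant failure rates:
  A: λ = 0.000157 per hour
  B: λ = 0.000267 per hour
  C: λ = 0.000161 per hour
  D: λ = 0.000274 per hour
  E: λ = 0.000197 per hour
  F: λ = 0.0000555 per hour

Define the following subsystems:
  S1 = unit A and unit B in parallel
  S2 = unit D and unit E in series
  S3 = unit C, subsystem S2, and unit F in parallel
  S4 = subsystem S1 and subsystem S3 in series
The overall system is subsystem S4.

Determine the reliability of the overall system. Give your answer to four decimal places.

0.9630

R(A) = exp(−0.000157 × 1000) = 0.854704
R(B) = exp(−0.000267 × 1000) = 0.765673
R(C) = exp(−0.000161 × 1000) = 0.851292
R(D) = exp(−0.000274 × 1000) = 0.760332
R(E) = exp(−0.000197 × 1000) = 0.821191
R(F) = exp(−0.0000555 × 1000) = 0.946012
Parallel (A and B): 1 − (1 − 0.854704)(1 − 0.765673) = 0.965953
Series (D and E): 0.760332 × 0.821191 = 0.624378
Parallel (C, [0.624378], and F): 1 − (1 − 0.851292)(1 − 0.624378)(1 − 0.946012) = 0.996984
Series ([0.965953] and [0.996984]): 0.965953 × 0.996984 = 0.9630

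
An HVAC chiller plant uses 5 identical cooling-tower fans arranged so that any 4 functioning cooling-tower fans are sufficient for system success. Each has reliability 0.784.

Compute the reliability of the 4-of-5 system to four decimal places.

R = Σ_{i=4}^{5} C(5,i) p^i (1−p)^{5−i} with p = 0.784
C(5,4)·0.784^4·0.216^1 = 0.408026
C(5,5)·0.784^5·0.216^0 = 0.296197
Sum = 0.7042

0.7042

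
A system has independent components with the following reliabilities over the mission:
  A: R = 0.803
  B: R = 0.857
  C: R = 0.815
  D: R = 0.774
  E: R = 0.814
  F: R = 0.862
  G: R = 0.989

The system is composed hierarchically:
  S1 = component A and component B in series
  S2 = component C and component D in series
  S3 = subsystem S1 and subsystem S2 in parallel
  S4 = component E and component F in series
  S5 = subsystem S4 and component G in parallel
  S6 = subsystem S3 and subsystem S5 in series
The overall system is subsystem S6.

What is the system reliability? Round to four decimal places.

0.8820

Series (A and B): 0.803000 × 0.857000 = 0.688171
Series (C and D): 0.815000 × 0.774000 = 0.630810
Parallel ([0.688171] and [0.630810]): 1 − (1 − 0.688171)(1 − 0.630810) = 0.884876
Series (E and F): 0.814000 × 0.862000 = 0.701668
Parallel ([0.701668] and G): 1 − (1 − 0.701668)(1 − 0.989000) = 0.996718
Series ([0.884876] and [0.996718]): 0.884876 × 0.996718 = 0.8820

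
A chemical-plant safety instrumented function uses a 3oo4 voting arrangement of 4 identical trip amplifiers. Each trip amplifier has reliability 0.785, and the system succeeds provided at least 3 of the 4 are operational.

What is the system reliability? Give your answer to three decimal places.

R = Σ_{i=3}^{4} C(4,i) p^i (1−p)^{4−i} with p = 0.785
C(4,3)·0.785^3·0.215^1 = 0.41601
C(4,4)·0.785^4·0.215^0 = 0.37973
Sum = 0.796

0.796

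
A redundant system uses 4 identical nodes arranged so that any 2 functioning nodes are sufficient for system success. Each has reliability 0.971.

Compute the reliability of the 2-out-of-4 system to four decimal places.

0.9999

R = Σ_{i=2}^{4} C(4,i) p^i (1−p)^{4−i} with p = 0.971
C(4,2)·0.971^2·0.029^2 = 0.004758
C(4,3)·0.971^3·0.029^1 = 0.106198
C(4,4)·0.971^4·0.029^0 = 0.888949
Sum = 0.9999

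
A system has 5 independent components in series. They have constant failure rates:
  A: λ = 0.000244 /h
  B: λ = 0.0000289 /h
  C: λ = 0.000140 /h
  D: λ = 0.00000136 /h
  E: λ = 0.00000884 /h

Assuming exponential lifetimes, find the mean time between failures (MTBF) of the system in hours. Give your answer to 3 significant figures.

2360

Series of exponential components: λ_sys = Σ λ_i
λ_sys = 0.000244 + 0.0000289 + 0.000140 + 0.00000136 + 0.00000884 = 4.2310e-04 /h
MTBF = 1 / λ_sys = 2360 h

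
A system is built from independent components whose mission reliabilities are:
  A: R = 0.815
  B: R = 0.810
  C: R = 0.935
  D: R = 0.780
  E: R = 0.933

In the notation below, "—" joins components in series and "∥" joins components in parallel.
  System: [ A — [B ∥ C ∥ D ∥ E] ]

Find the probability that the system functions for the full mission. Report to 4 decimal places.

0.8149

Parallel (B, C, D, and E): 1 − (1 − 0.810000)(1 − 0.935000)(1 − 0.780000)(1 − 0.933000) = 0.999818
Series (A and [0.999818]): 0.815000 × 0.999818 = 0.8149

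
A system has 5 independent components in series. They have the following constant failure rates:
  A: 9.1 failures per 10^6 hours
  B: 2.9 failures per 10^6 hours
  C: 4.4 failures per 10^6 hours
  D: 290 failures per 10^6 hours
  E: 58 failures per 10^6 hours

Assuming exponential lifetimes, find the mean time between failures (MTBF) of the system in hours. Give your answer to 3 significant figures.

Series of exponential components: λ_sys = Σ λ_i
λ_sys = 0.0000091 + 0.0000029 + 0.0000044 + 0.00029 + 0.000058 = 3.6440e-04 /h
MTBF = 1 / λ_sys = 2740 h

2740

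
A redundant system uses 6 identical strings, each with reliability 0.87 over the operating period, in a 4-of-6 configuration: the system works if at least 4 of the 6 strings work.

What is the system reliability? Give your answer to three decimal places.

0.968

R = Σ_{i=4}^{6} C(6,i) p^i (1−p)^{6−i} with p = 0.87
C(6,4)·0.87^4·0.13^2 = 0.14523
C(6,5)·0.87^5·0.13^1 = 0.38877
C(6,6)·0.87^6·0.13^0 = 0.43363
Sum = 0.968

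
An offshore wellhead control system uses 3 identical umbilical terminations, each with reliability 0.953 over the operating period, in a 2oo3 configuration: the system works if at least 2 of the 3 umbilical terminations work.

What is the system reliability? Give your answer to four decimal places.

R = Σ_{i=2}^{3} C(3,i) p^i (1−p)^{3−i} with p = 0.953
C(3,2)·0.953^2·0.047^1 = 0.128057
C(3,3)·0.953^3·0.047^0 = 0.865523
Sum = 0.9936

0.9936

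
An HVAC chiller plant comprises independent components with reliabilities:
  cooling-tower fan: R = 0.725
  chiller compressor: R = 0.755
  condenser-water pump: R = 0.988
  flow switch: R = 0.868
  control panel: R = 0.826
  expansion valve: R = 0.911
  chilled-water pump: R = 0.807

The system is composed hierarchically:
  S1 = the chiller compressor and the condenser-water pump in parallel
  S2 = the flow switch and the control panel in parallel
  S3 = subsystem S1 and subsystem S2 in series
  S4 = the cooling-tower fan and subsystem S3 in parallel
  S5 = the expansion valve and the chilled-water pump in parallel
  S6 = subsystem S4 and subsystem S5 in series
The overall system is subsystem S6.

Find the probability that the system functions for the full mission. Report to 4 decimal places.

Parallel (chiller compressor and condenser-water pump): 1 − (1 − 0.755000)(1 − 0.988000) = 0.997060
Parallel (flow switch and control panel): 1 − (1 − 0.868000)(1 − 0.826000) = 0.977032
Series ([0.997060] and [0.977032]): 0.997060 × 0.977032 = 0.974160
Parallel (cooling-tower fan and [0.974160]): 1 − (1 − 0.725000)(1 − 0.974160) = 0.992894
Parallel (expansion valve and chilled-water pump): 1 − (1 − 0.911000)(1 − 0.807000) = 0.982823
Series ([0.992894] and [0.982823]): 0.992894 × 0.982823 = 0.9758

0.9758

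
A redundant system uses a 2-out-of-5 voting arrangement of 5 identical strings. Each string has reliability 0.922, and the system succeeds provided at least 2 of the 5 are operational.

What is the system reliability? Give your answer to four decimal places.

0.9998

R = Σ_{i=2}^{5} C(5,i) p^i (1−p)^{5−i} with p = 0.922
C(5,2)·0.922^2·0.078^3 = 0.004034
C(5,3)·0.922^3·0.078^2 = 0.047685
C(5,4)·0.922^4·0.078^1 = 0.281831
C(5,5)·0.922^5·0.078^0 = 0.666277
Sum = 0.9998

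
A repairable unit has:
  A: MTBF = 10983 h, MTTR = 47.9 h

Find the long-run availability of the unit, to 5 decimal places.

0.99566

A(A) = MTBF/(MTBF+MTTR) = 10983/(10983+47.9) = 0.99566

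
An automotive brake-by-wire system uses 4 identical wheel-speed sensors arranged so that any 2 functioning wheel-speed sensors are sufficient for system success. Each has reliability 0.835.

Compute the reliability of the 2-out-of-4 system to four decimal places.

0.9843

R = Σ_{i=2}^{4} C(4,i) p^i (1−p)^{4−i} with p = 0.835
C(4,2)·0.835^2·0.165^2 = 0.113892
C(4,3)·0.835^3·0.165^1 = 0.384241
C(4,4)·0.835^4·0.165^0 = 0.486123
Sum = 0.9843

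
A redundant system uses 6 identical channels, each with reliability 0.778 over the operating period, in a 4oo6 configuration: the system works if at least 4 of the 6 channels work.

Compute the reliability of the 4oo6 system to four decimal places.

R = Σ_{i=4}^{6} C(6,i) p^i (1−p)^{6−i} with p = 0.778
C(6,4)·0.778^4·0.222^2 = 0.270842
C(6,5)·0.778^5·0.222^1 = 0.379666
C(6,6)·0.778^6·0.222^0 = 0.221757
Sum = 0.8723

0.8723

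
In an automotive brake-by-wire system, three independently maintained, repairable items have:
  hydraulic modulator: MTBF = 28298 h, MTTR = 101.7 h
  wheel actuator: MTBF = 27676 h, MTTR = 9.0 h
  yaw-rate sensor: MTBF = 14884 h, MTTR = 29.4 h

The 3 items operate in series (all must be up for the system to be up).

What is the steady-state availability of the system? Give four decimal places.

0.9941

A(hydraulic modulator) = MTBF/(MTBF+MTTR) = 28298/(28298+101.7) = 0.996419
A(wheel actuator) = MTBF/(MTBF+MTTR) = 27676/(27676+9.0) = 0.999675
A(yaw-rate sensor) = MTBF/(MTBF+MTTR) = 14884/(14884+29.4) = 0.998029
Series availability: 0.996419 × 0.999675 × 0.998029 = 0.9941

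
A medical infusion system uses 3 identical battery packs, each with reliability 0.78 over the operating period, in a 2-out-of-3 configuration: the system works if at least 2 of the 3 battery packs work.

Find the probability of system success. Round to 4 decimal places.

R = Σ_{i=2}^{3} C(3,i) p^i (1−p)^{3−i} with p = 0.78
C(3,2)·0.78^2·0.22^1 = 0.401544
C(3,3)·0.78^3·0.22^0 = 0.474552
Sum = 0.8761

0.8761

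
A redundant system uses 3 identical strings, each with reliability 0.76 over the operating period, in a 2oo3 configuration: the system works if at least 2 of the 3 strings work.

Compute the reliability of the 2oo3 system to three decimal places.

0.855

R = Σ_{i=2}^{3} C(3,i) p^i (1−p)^{3−i} with p = 0.76
C(3,2)·0.76^2·0.24^1 = 0.41587
C(3,3)·0.76^3·0.24^0 = 0.43898
Sum = 0.855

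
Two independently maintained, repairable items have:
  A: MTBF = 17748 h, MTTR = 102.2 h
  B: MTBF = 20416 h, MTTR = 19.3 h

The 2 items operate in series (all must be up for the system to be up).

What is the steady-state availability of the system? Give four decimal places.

0.9933

A(A) = MTBF/(MTBF+MTTR) = 17748/(17748+102.2) = 0.994275
A(B) = MTBF/(MTBF+MTTR) = 20416/(20416+19.3) = 0.999056
Series availability: 0.994275 × 0.999056 = 0.9933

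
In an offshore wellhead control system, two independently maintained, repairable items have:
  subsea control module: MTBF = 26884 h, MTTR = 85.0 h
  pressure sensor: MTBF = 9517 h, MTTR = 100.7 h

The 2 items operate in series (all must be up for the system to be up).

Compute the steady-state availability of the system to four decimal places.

0.9864

A(subsea control module) = MTBF/(MTBF+MTTR) = 26884/(26884+85.0) = 0.996848
A(pressure sensor) = MTBF/(MTBF+MTTR) = 9517/(9517+100.7) = 0.989530
Series availability: 0.996848 × 0.989530 = 0.9864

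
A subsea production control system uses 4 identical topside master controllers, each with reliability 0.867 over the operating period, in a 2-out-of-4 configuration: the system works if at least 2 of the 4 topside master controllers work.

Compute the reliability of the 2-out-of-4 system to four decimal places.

0.9915

R = Σ_{i=2}^{4} C(4,i) p^i (1−p)^{4−i} with p = 0.867
C(4,2)·0.867^2·0.133^2 = 0.079780
C(4,3)·0.867^3·0.133^1 = 0.346712
C(4,4)·0.867^4·0.133^0 = 0.565036
Sum = 0.9915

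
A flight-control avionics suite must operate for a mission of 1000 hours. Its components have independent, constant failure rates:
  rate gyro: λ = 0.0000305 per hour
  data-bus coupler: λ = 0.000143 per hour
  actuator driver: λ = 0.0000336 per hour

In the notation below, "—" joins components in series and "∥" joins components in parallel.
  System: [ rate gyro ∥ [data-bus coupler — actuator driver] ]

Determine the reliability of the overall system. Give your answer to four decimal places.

R(rate gyro) = exp(−0.0000305 × 1000) = 0.969960
R(data-bus coupler) = exp(−0.000143 × 1000) = 0.866754
R(actuator driver) = exp(−0.0000336 × 1000) = 0.966958
Series (data-bus coupler and actuator driver): 0.866754 × 0.966958 = 0.838115
Parallel (rate gyro and [0.838115]): 1 − (1 − 0.969960)(1 − 0.838115) = 0.9951

0.9951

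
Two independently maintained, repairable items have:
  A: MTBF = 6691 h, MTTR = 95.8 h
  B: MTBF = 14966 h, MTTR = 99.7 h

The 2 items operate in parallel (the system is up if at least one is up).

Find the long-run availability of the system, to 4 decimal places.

A(A) = MTBF/(MTBF+MTTR) = 6691/(6691+95.8) = 0.985884
A(B) = MTBF/(MTBF+MTTR) = 14966/(14966+99.7) = 0.993382
Parallel availability: 1 − (1 − 0.985884)(1 − 0.993382) = 0.9999

0.9999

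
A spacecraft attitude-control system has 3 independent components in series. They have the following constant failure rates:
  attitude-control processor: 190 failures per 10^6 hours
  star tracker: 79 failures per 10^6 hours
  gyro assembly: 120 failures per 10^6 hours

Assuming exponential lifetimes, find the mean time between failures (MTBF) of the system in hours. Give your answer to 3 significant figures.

2570

Series of exponential components: λ_sys = Σ λ_i
λ_sys = 0.00019 + 0.000079 + 0.00012 = 3.8900e-04 /h
MTBF = 1 / λ_sys = 2570 h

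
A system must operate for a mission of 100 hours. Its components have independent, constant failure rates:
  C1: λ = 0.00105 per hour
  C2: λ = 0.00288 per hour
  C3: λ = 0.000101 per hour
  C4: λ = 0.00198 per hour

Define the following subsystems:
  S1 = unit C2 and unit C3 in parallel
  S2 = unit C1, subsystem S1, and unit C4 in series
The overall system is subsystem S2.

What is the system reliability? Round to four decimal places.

R(C1) = exp(−0.00105 × 100) = 0.900325
R(C2) = exp(−0.00288 × 100) = 0.749762
R(C3) = exp(−0.000101 × 100) = 0.989951
R(C4) = exp(−0.00198 × 100) = 0.820370
Parallel (C2 and C3): 1 − (1 − 0.749762)(1 − 0.989951) = 0.997485
Series (C1, [0.997485], and C4): 0.900325 × 0.997485 × 0.820370 = 0.7367

0.7367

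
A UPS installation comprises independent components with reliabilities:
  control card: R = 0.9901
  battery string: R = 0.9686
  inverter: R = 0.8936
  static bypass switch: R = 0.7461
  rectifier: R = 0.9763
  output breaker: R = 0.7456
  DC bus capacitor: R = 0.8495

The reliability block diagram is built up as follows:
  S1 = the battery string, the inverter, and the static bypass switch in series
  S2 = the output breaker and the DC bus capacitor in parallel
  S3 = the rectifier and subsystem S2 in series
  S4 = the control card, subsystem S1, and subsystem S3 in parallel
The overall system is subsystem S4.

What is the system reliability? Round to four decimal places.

Series (battery string, inverter, and static bypass switch): 0.968600 × 0.893600 × 0.746100 = 0.645780
Parallel (output breaker and DC bus capacitor): 1 − (1 − 0.745600)(1 − 0.849500) = 0.961713
Series (rectifier and [0.961713]): 0.976300 × 0.961713 = 0.938920
Parallel (control card, [0.645780], and [0.938920]): 1 − (1 − 0.990100)(1 − 0.645780)(1 − 0.938920) = 0.9998

0.9998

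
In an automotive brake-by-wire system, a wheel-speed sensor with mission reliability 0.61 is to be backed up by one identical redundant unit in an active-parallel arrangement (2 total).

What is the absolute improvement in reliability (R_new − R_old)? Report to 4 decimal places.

R_before = 0.61
R_after = 1 − (1 − 0.61)^2 = 0.8479
ΔR = 0.8479 − 0.61 = 0.2379

0.2379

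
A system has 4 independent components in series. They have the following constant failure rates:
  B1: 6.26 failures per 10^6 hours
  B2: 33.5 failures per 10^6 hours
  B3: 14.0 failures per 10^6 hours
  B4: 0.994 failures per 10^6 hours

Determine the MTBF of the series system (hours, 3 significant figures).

Series of exponential components: λ_sys = Σ λ_i
λ_sys = 0.00000626 + 0.0000335 + 0.0000140 + 0.000000994 = 5.4754e-05 /h
MTBF = 1 / λ_sys = 18300 h

18300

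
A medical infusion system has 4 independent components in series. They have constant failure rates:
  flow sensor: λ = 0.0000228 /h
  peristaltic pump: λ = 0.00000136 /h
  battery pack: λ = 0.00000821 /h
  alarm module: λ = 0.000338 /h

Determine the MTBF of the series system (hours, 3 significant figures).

2700

Series of exponential components: λ_sys = Σ λ_i
λ_sys = 0.0000228 + 0.00000136 + 0.00000821 + 0.000338 = 3.7037e-04 /h
MTBF = 1 / λ_sys = 2700 h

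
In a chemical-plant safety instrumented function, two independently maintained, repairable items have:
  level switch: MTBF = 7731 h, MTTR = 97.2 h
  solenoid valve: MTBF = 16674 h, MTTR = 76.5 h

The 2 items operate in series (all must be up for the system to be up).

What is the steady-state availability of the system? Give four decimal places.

0.9831

A(level switch) = MTBF/(MTBF+MTTR) = 7731/(7731+97.2) = 0.987583
A(solenoid valve) = MTBF/(MTBF+MTTR) = 16674/(16674+76.5) = 0.995433
Series availability: 0.987583 × 0.995433 = 0.9831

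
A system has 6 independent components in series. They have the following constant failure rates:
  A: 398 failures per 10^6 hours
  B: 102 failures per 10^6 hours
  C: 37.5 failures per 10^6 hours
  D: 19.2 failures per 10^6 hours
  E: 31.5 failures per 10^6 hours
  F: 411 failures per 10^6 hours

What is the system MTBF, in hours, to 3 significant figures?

1000

Series of exponential components: λ_sys = Σ λ_i
λ_sys = 0.000398 + 0.000102 + 0.0000375 + 0.0000192 + 0.0000315 + 0.000411 = 9.9920e-04 /h
MTBF = 1 / λ_sys = 1000 h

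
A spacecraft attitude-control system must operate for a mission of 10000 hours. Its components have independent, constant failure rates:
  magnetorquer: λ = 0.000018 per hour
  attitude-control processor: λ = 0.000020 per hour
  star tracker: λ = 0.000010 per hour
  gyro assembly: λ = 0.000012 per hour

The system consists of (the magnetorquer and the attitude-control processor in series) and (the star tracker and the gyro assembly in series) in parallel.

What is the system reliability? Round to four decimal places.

0.9376

R(magnetorquer) = exp(−0.000018 × 10000) = 0.835270
R(attitude-control processor) = exp(−0.000020 × 10000) = 0.818731
R(star tracker) = exp(−0.000010 × 10000) = 0.904837
R(gyro assembly) = exp(−0.000012 × 10000) = 0.886920
Series (magnetorquer and attitude-control processor): 0.835270 × 0.818731 = 0.683861
Series (star tracker and gyro assembly): 0.904837 × 0.886920 = 0.802518
Parallel ([0.683861] and [0.802518]): 1 − (1 − 0.683861)(1 − 0.802518) = 0.9376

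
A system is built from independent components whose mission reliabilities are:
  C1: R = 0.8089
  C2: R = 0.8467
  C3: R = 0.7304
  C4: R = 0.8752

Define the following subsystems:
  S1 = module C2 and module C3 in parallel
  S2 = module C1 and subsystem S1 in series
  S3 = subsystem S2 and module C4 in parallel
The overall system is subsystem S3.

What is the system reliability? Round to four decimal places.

Parallel (C2 and C3): 1 − (1 − 0.846700)(1 − 0.730400) = 0.958670
Series (C1 and [0.958670]): 0.808900 × 0.958670 = 0.775468
Parallel ([0.775468] and C4): 1 − (1 − 0.775468)(1 − 0.875200) = 0.9720

0.9720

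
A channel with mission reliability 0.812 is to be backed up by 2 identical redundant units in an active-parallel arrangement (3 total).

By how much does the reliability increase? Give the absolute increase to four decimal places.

R_before = 0.812
R_after = 1 − (1 − 0.812)^3 = 0.9934
ΔR = 0.9934 − 0.812 = 0.1814

0.1814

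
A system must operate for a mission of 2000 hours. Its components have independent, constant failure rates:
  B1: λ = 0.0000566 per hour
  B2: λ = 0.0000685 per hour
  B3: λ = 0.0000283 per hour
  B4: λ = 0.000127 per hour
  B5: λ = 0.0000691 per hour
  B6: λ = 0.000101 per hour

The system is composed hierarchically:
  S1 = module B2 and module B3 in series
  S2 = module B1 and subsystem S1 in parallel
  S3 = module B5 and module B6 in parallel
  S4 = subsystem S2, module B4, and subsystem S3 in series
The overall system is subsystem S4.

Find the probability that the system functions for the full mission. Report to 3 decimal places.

R(B1) = exp(−0.0000566 × 2000) = 0.89297
R(B2) = exp(−0.0000685 × 2000) = 0.87197
R(B3) = exp(−0.0000283 × 2000) = 0.94497
R(B4) = exp(−0.000127 × 2000) = 0.77569
R(B5) = exp(−0.0000691 × 2000) = 0.87092
R(B6) = exp(−0.000101 × 2000) = 0.81709
Series (B2 and B3): 0.87197 × 0.94497 = 0.82399
Parallel (B1 and [0.82399]): 1 − (1 − 0.89297)(1 − 0.82399) = 0.98116
Parallel (B5 and B6): 1 − (1 − 0.87092)(1 − 0.81709) = 0.97639
Series ([0.98116], B4, and [0.97639]): 0.98116 × 0.77569 × 0.97639 = 0.743

0.743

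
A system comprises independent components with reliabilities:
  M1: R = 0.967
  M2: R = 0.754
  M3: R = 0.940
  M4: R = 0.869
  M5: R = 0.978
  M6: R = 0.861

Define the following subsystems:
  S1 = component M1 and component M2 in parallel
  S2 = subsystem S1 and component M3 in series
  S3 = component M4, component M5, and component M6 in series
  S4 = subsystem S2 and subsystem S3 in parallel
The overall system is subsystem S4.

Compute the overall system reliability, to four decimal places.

0.9819

Parallel (M1 and M2): 1 − (1 − 0.967000)(1 − 0.754000) = 0.991882
Series ([0.991882] and M3): 0.991882 × 0.940000 = 0.932369
Series (M4, M5, and M6): 0.869000 × 0.978000 × 0.861000 = 0.731748
Parallel ([0.932369] and [0.731748]): 1 − (1 − 0.932369)(1 − 0.731748) = 0.9819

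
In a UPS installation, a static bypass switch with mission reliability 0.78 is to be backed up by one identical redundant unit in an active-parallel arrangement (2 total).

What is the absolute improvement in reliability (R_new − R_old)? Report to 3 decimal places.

0.172

R_before = 0.78
R_after = 1 − (1 − 0.78)^2 = 0.952
ΔR = 0.952 − 0.78 = 0.172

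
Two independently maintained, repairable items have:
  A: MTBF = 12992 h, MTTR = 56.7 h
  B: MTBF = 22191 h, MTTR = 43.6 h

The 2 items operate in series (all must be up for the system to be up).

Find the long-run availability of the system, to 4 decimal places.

0.9937

A(A) = MTBF/(MTBF+MTTR) = 12992/(12992+56.7) = 0.995655
A(B) = MTBF/(MTBF+MTTR) = 22191/(22191+43.6) = 0.998039
Series availability: 0.995655 × 0.998039 = 0.9937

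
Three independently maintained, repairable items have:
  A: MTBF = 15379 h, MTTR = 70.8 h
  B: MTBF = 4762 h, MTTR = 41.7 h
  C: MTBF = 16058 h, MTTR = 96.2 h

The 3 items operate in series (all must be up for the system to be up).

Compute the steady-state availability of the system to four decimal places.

A(A) = MTBF/(MTBF+MTTR) = 15379/(15379+70.8) = 0.995417
A(B) = MTBF/(MTBF+MTTR) = 4762/(4762+41.7) = 0.991319
A(C) = MTBF/(MTBF+MTTR) = 16058/(16058+96.2) = 0.994045
Series availability: 0.995417 × 0.991319 × 0.994045 = 0.9809

0.9809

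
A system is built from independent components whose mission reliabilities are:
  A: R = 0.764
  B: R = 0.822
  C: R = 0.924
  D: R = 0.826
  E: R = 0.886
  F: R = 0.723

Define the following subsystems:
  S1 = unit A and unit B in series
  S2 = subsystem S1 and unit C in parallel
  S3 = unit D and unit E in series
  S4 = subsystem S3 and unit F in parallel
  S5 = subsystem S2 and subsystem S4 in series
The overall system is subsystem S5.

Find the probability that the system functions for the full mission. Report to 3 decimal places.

0.900

Series (A and B): 0.76400 × 0.82200 = 0.62801
Parallel ([0.62801] and C): 1 − (1 − 0.62801)(1 − 0.92400) = 0.97173
Series (D and E): 0.82600 × 0.88600 = 0.73184
Parallel ([0.73184] and F): 1 − (1 − 0.73184)(1 − 0.72300) = 0.92572
Series ([0.97173] and [0.92572]): 0.97173 × 0.92572 = 0.900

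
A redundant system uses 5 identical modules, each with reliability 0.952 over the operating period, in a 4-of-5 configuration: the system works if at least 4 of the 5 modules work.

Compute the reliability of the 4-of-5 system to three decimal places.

R = Σ_{i=4}^{5} C(5,i) p^i (1−p)^{5−i} with p = 0.952
C(5,4)·0.952^4·0.048^1 = 0.19713
C(5,5)·0.952^5·0.048^0 = 0.78196
Sum = 0.979

0.979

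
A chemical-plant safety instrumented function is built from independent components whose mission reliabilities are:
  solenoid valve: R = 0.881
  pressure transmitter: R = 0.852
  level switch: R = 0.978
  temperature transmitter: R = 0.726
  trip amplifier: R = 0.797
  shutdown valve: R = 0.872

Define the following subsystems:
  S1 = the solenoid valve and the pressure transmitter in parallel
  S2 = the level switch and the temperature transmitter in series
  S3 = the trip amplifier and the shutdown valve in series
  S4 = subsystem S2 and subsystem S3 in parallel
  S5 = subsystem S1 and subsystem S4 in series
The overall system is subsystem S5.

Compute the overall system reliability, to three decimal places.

Parallel (solenoid valve and pressure transmitter): 1 − (1 − 0.88100)(1 − 0.85200) = 0.98239
Series (level switch and temperature transmitter): 0.97800 × 0.72600 = 0.71003
Series (trip amplifier and shutdown valve): 0.79700 × 0.87200 = 0.69498
Parallel ([0.71003] and [0.69498]): 1 − (1 − 0.71003)(1 − 0.69498) = 0.91155
Series ([0.98239] and [0.91155]): 0.98239 × 0.91155 = 0.895

0.895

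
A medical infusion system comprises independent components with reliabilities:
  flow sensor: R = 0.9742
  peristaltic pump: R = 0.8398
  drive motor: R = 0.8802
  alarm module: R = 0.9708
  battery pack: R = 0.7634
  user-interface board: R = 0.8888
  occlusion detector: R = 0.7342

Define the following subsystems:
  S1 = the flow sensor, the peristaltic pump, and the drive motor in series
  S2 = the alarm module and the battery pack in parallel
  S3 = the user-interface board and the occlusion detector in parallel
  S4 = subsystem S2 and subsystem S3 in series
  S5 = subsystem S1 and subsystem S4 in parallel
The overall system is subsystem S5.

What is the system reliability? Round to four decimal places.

Series (flow sensor, peristaltic pump, and drive motor): 0.974200 × 0.839800 × 0.880200 = 0.720121
Parallel (alarm module and battery pack): 1 − (1 − 0.970800)(1 − 0.763400) = 0.993091
Parallel (user-interface board and occlusion detector): 1 − (1 − 0.888800)(1 − 0.734200) = 0.970443
Series ([0.993091] and [0.970443]): 0.993091 × 0.970443 = 0.963738
Parallel ([0.720121] and [0.963738]): 1 − (1 − 0.720121)(1 − 0.963738) = 0.9899

0.9899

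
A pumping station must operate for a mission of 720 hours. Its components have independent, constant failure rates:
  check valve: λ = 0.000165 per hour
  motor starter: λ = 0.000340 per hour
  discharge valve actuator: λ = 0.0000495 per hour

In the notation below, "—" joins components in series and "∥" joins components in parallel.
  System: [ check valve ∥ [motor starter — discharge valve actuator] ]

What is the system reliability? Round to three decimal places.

0.973

R(check valve) = exp(−0.000165 × 720) = 0.88799
R(motor starter) = exp(−0.000340 × 720) = 0.78286
R(discharge valve actuator) = exp(−0.0000495 × 720) = 0.96499
Series (motor starter and discharge valve actuator): 0.78286 × 0.96499 = 0.75545
Parallel (check valve and [0.75545]): 1 − (1 − 0.88799)(1 − 0.75545) = 0.973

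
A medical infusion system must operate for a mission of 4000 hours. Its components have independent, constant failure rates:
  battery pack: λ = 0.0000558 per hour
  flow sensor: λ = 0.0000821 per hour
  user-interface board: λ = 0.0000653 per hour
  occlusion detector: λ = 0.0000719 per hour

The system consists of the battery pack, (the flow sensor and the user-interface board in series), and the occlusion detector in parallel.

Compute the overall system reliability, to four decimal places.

R(battery pack) = exp(−0.0000558 × 4000) = 0.799955
R(flow sensor) = exp(−0.0000821 × 4000) = 0.720075
R(user-interface board) = exp(−0.0000653 × 4000) = 0.770127
R(occlusion detector) = exp(−0.0000719 × 4000) = 0.750062
Series (flow sensor and user-interface board): 0.720075 × 0.770127 = 0.554549
Parallel (battery pack, [0.554549], and occlusion detector): 1 − (1 − 0.799955)(1 − 0.554549)(1 − 0.750062) = 0.9777

0.9777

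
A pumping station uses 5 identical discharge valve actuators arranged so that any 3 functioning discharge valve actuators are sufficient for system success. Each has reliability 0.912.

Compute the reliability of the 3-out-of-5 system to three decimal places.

R = Σ_{i=3}^{5} C(5,i) p^i (1−p)^{5−i} with p = 0.912
C(5,3)·0.912^3·0.088^2 = 0.05874
C(5,4)·0.912^4·0.088^1 = 0.30439
C(5,5)·0.912^5·0.088^0 = 0.63092
Sum = 0.994

0.994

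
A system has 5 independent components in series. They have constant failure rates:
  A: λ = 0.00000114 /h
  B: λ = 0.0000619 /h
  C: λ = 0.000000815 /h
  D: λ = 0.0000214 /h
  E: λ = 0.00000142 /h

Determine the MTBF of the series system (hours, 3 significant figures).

Series of exponential components: λ_sys = Σ λ_i
λ_sys = 0.00000114 + 0.0000619 + 0.000000815 + 0.0000214 + 0.00000142 = 8.6675e-05 /h
MTBF = 1 / λ_sys = 11500 h

11500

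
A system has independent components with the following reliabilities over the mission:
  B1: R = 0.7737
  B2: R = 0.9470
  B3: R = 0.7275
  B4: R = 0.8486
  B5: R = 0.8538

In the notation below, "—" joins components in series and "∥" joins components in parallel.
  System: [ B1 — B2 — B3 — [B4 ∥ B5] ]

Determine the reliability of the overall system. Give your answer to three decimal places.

Parallel (B4 and B5): 1 − (1 − 0.84860)(1 − 0.85380) = 0.97787
Series (B1, B2, B3, and [0.97787]): 0.77370 × 0.94700 × 0.72750 × 0.97787 = 0.521

0.521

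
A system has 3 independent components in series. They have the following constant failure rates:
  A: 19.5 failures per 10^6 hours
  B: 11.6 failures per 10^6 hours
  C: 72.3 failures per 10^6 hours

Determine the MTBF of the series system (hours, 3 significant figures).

9670

Series of exponential components: λ_sys = Σ λ_i
λ_sys = 0.0000195 + 0.0000116 + 0.0000723 = 1.0340e-04 /h
MTBF = 1 / λ_sys = 9670 h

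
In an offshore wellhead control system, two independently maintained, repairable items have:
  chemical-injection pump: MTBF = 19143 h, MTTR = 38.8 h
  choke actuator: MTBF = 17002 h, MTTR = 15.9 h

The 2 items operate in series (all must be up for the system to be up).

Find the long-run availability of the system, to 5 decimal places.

0.99704

A(chemical-injection pump) = MTBF/(MTBF+MTTR) = 19143/(19143+38.8) = 0.997977
A(choke actuator) = MTBF/(MTBF+MTTR) = 17002/(17002+15.9) = 0.999066
Series availability: 0.997977 × 0.999066 = 0.99704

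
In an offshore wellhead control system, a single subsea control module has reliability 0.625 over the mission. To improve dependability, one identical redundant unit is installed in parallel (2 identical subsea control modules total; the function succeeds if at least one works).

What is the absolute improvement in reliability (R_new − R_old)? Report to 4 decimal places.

0.2344

R_before = 0.625
R_after = 1 − (1 − 0.625)^2 = 0.8594
ΔR = 0.8594 − 0.625 = 0.2344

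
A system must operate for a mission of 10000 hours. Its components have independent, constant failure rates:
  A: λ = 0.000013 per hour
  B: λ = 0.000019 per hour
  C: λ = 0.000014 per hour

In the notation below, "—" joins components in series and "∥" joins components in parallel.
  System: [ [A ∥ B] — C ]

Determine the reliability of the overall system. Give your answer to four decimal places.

0.8510

R(A) = exp(−0.000013 × 10000) = 0.878095
R(B) = exp(−0.000019 × 10000) = 0.826959
R(C) = exp(−0.000014 × 10000) = 0.869358
Parallel (A and B): 1 − (1 − 0.878095)(1 − 0.826959) = 0.978905
Series ([0.978905] and C): 0.978905 × 0.869358 = 0.8510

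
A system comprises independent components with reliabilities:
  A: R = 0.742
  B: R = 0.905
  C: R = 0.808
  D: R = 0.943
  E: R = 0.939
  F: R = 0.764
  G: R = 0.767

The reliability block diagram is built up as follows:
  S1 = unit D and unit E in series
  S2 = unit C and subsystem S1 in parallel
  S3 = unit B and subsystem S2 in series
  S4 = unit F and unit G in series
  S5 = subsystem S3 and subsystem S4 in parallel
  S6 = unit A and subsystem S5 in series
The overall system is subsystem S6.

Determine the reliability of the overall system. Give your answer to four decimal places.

Series (D and E): 0.943000 × 0.939000 = 0.885477
Parallel (C and [0.885477]): 1 − (1 − 0.808000)(1 − 0.885477) = 0.978012
Series (B and [0.978012]): 0.905000 × 0.978012 = 0.885101
Series (F and G): 0.764000 × 0.767000 = 0.585988
Parallel ([0.885101] and [0.585988]): 1 − (1 − 0.885101)(1 − 0.585988) = 0.952430
Series (A and [0.952430]): 0.742000 × 0.952430 = 0.7067

0.7067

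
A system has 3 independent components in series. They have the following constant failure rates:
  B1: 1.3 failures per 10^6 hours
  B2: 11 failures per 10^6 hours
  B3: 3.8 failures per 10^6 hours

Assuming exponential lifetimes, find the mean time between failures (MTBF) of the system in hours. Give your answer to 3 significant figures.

Series of exponential components: λ_sys = Σ λ_i
λ_sys = 0.0000013 + 0.000011 + 0.0000038 = 1.6100e-05 /h
MTBF = 1 / λ_sys = 62100 h

62100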